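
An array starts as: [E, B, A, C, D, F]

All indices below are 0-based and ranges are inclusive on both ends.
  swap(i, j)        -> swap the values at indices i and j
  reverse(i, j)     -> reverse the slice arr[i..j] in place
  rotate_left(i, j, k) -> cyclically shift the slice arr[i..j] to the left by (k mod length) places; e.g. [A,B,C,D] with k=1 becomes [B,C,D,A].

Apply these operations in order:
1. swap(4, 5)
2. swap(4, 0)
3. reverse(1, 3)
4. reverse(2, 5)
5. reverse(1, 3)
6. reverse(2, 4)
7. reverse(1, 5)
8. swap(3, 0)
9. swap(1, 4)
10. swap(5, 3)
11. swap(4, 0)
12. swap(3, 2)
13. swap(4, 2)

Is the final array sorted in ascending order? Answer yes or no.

After 1 (swap(4, 5)): [E, B, A, C, F, D]
After 2 (swap(4, 0)): [F, B, A, C, E, D]
After 3 (reverse(1, 3)): [F, C, A, B, E, D]
After 4 (reverse(2, 5)): [F, C, D, E, B, A]
After 5 (reverse(1, 3)): [F, E, D, C, B, A]
After 6 (reverse(2, 4)): [F, E, B, C, D, A]
After 7 (reverse(1, 5)): [F, A, D, C, B, E]
After 8 (swap(3, 0)): [C, A, D, F, B, E]
After 9 (swap(1, 4)): [C, B, D, F, A, E]
After 10 (swap(5, 3)): [C, B, D, E, A, F]
After 11 (swap(4, 0)): [A, B, D, E, C, F]
After 12 (swap(3, 2)): [A, B, E, D, C, F]
After 13 (swap(4, 2)): [A, B, C, D, E, F]

Answer: yes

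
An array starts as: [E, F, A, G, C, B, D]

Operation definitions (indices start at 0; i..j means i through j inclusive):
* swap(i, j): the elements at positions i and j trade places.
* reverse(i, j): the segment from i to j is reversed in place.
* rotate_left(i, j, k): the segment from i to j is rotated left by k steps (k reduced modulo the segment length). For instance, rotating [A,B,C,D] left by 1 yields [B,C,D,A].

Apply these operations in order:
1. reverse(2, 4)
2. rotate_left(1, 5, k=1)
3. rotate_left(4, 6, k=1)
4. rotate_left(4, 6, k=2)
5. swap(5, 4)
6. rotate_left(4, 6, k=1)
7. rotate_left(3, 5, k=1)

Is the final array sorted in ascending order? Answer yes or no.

Answer: no

Derivation:
After 1 (reverse(2, 4)): [E, F, C, G, A, B, D]
After 2 (rotate_left(1, 5, k=1)): [E, C, G, A, B, F, D]
After 3 (rotate_left(4, 6, k=1)): [E, C, G, A, F, D, B]
After 4 (rotate_left(4, 6, k=2)): [E, C, G, A, B, F, D]
After 5 (swap(5, 4)): [E, C, G, A, F, B, D]
After 6 (rotate_left(4, 6, k=1)): [E, C, G, A, B, D, F]
After 7 (rotate_left(3, 5, k=1)): [E, C, G, B, D, A, F]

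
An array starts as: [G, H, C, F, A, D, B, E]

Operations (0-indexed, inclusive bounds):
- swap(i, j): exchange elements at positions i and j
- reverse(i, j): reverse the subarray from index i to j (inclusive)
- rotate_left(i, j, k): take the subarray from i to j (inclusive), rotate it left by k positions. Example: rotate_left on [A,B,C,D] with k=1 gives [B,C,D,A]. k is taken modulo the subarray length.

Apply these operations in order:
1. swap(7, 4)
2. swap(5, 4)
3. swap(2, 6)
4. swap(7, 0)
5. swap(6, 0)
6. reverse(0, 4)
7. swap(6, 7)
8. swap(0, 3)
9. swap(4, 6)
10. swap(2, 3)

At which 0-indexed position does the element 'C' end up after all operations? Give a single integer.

Answer: 6

Derivation:
After 1 (swap(7, 4)): [G, H, C, F, E, D, B, A]
After 2 (swap(5, 4)): [G, H, C, F, D, E, B, A]
After 3 (swap(2, 6)): [G, H, B, F, D, E, C, A]
After 4 (swap(7, 0)): [A, H, B, F, D, E, C, G]
After 5 (swap(6, 0)): [C, H, B, F, D, E, A, G]
After 6 (reverse(0, 4)): [D, F, B, H, C, E, A, G]
After 7 (swap(6, 7)): [D, F, B, H, C, E, G, A]
After 8 (swap(0, 3)): [H, F, B, D, C, E, G, A]
After 9 (swap(4, 6)): [H, F, B, D, G, E, C, A]
After 10 (swap(2, 3)): [H, F, D, B, G, E, C, A]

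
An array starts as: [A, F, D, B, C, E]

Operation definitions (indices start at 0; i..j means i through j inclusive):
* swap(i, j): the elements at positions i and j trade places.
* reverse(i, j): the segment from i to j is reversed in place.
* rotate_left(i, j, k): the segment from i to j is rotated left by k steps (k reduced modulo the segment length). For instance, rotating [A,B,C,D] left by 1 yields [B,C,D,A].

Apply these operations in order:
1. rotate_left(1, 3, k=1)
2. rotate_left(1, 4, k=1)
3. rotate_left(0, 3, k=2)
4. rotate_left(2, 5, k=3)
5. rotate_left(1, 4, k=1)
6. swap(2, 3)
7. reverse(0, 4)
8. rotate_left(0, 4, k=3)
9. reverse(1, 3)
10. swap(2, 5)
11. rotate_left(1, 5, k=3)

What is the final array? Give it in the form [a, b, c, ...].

Answer: [E, B, C, A, D, F]

Derivation:
After 1 (rotate_left(1, 3, k=1)): [A, D, B, F, C, E]
After 2 (rotate_left(1, 4, k=1)): [A, B, F, C, D, E]
After 3 (rotate_left(0, 3, k=2)): [F, C, A, B, D, E]
After 4 (rotate_left(2, 5, k=3)): [F, C, E, A, B, D]
After 5 (rotate_left(1, 4, k=1)): [F, E, A, B, C, D]
After 6 (swap(2, 3)): [F, E, B, A, C, D]
After 7 (reverse(0, 4)): [C, A, B, E, F, D]
After 8 (rotate_left(0, 4, k=3)): [E, F, C, A, B, D]
After 9 (reverse(1, 3)): [E, A, C, F, B, D]
After 10 (swap(2, 5)): [E, A, D, F, B, C]
After 11 (rotate_left(1, 5, k=3)): [E, B, C, A, D, F]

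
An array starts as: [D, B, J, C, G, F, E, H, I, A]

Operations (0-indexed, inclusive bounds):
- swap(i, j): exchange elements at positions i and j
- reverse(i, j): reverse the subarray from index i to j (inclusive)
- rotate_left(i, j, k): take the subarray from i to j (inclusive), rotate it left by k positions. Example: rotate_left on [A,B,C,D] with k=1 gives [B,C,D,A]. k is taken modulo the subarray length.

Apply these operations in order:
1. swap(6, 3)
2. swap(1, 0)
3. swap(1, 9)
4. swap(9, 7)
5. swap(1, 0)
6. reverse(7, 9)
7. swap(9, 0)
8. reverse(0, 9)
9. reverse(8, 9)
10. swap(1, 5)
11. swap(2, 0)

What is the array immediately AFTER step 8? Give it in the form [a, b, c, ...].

After 1 (swap(6, 3)): [D, B, J, E, G, F, C, H, I, A]
After 2 (swap(1, 0)): [B, D, J, E, G, F, C, H, I, A]
After 3 (swap(1, 9)): [B, A, J, E, G, F, C, H, I, D]
After 4 (swap(9, 7)): [B, A, J, E, G, F, C, D, I, H]
After 5 (swap(1, 0)): [A, B, J, E, G, F, C, D, I, H]
After 6 (reverse(7, 9)): [A, B, J, E, G, F, C, H, I, D]
After 7 (swap(9, 0)): [D, B, J, E, G, F, C, H, I, A]
After 8 (reverse(0, 9)): [A, I, H, C, F, G, E, J, B, D]

Answer: [A, I, H, C, F, G, E, J, B, D]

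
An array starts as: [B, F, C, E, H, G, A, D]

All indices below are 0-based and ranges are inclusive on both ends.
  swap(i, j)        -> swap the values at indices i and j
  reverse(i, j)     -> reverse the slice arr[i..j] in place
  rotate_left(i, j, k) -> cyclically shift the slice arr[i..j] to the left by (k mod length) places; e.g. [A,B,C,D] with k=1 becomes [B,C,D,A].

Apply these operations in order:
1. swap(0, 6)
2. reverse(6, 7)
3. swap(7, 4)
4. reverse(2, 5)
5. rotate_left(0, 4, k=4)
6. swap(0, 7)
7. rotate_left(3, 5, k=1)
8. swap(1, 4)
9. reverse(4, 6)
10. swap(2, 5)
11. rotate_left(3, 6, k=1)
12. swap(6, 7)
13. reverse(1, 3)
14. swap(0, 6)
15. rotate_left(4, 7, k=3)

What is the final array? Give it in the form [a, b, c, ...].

Answer: [E, D, G, C, B, F, A, H]

Derivation:
After 1 (swap(0, 6)): [A, F, C, E, H, G, B, D]
After 2 (reverse(6, 7)): [A, F, C, E, H, G, D, B]
After 3 (swap(7, 4)): [A, F, C, E, B, G, D, H]
After 4 (reverse(2, 5)): [A, F, G, B, E, C, D, H]
After 5 (rotate_left(0, 4, k=4)): [E, A, F, G, B, C, D, H]
After 6 (swap(0, 7)): [H, A, F, G, B, C, D, E]
After 7 (rotate_left(3, 5, k=1)): [H, A, F, B, C, G, D, E]
After 8 (swap(1, 4)): [H, C, F, B, A, G, D, E]
After 9 (reverse(4, 6)): [H, C, F, B, D, G, A, E]
After 10 (swap(2, 5)): [H, C, G, B, D, F, A, E]
After 11 (rotate_left(3, 6, k=1)): [H, C, G, D, F, A, B, E]
After 12 (swap(6, 7)): [H, C, G, D, F, A, E, B]
After 13 (reverse(1, 3)): [H, D, G, C, F, A, E, B]
After 14 (swap(0, 6)): [E, D, G, C, F, A, H, B]
After 15 (rotate_left(4, 7, k=3)): [E, D, G, C, B, F, A, H]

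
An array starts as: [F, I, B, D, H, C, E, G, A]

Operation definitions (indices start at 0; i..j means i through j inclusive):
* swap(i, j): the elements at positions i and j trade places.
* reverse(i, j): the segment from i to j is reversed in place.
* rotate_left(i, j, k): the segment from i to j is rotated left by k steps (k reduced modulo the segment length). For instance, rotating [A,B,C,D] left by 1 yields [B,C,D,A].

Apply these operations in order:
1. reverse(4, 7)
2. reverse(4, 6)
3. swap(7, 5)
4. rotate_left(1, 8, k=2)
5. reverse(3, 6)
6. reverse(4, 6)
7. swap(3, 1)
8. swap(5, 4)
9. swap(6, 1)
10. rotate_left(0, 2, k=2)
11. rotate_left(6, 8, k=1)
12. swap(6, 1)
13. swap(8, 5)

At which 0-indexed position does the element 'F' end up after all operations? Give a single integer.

Answer: 6

Derivation:
After 1 (reverse(4, 7)): [F, I, B, D, G, E, C, H, A]
After 2 (reverse(4, 6)): [F, I, B, D, C, E, G, H, A]
After 3 (swap(7, 5)): [F, I, B, D, C, H, G, E, A]
After 4 (rotate_left(1, 8, k=2)): [F, D, C, H, G, E, A, I, B]
After 5 (reverse(3, 6)): [F, D, C, A, E, G, H, I, B]
After 6 (reverse(4, 6)): [F, D, C, A, H, G, E, I, B]
After 7 (swap(3, 1)): [F, A, C, D, H, G, E, I, B]
After 8 (swap(5, 4)): [F, A, C, D, G, H, E, I, B]
After 9 (swap(6, 1)): [F, E, C, D, G, H, A, I, B]
After 10 (rotate_left(0, 2, k=2)): [C, F, E, D, G, H, A, I, B]
After 11 (rotate_left(6, 8, k=1)): [C, F, E, D, G, H, I, B, A]
After 12 (swap(6, 1)): [C, I, E, D, G, H, F, B, A]
After 13 (swap(8, 5)): [C, I, E, D, G, A, F, B, H]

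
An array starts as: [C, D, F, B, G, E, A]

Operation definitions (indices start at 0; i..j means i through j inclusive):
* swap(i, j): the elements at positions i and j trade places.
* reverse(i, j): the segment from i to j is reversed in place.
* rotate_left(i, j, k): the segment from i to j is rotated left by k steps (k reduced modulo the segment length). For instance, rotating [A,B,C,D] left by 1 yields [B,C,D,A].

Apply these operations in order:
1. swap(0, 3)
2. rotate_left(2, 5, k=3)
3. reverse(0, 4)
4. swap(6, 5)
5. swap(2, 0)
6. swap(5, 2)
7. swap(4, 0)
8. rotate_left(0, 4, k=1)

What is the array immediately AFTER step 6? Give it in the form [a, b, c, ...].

Answer: [E, F, A, D, B, C, G]

Derivation:
After 1 (swap(0, 3)): [B, D, F, C, G, E, A]
After 2 (rotate_left(2, 5, k=3)): [B, D, E, F, C, G, A]
After 3 (reverse(0, 4)): [C, F, E, D, B, G, A]
After 4 (swap(6, 5)): [C, F, E, D, B, A, G]
After 5 (swap(2, 0)): [E, F, C, D, B, A, G]
After 6 (swap(5, 2)): [E, F, A, D, B, C, G]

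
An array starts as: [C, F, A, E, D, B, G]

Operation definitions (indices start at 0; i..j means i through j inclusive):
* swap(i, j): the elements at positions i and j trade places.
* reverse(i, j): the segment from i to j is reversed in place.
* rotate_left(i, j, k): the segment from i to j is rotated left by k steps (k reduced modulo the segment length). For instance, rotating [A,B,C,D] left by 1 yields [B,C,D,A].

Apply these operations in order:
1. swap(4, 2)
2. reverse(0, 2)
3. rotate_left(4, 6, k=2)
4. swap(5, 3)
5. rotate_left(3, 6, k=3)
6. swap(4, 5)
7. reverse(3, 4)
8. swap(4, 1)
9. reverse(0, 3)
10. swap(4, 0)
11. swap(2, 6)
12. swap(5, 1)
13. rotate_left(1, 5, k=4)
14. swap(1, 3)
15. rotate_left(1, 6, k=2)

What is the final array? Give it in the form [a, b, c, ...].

Answer: [F, C, D, G, B, E, A]

Derivation:
After 1 (swap(4, 2)): [C, F, D, E, A, B, G]
After 2 (reverse(0, 2)): [D, F, C, E, A, B, G]
After 3 (rotate_left(4, 6, k=2)): [D, F, C, E, G, A, B]
After 4 (swap(5, 3)): [D, F, C, A, G, E, B]
After 5 (rotate_left(3, 6, k=3)): [D, F, C, B, A, G, E]
After 6 (swap(4, 5)): [D, F, C, B, G, A, E]
After 7 (reverse(3, 4)): [D, F, C, G, B, A, E]
After 8 (swap(4, 1)): [D, B, C, G, F, A, E]
After 9 (reverse(0, 3)): [G, C, B, D, F, A, E]
After 10 (swap(4, 0)): [F, C, B, D, G, A, E]
After 11 (swap(2, 6)): [F, C, E, D, G, A, B]
After 12 (swap(5, 1)): [F, A, E, D, G, C, B]
After 13 (rotate_left(1, 5, k=4)): [F, C, A, E, D, G, B]
After 14 (swap(1, 3)): [F, E, A, C, D, G, B]
After 15 (rotate_left(1, 6, k=2)): [F, C, D, G, B, E, A]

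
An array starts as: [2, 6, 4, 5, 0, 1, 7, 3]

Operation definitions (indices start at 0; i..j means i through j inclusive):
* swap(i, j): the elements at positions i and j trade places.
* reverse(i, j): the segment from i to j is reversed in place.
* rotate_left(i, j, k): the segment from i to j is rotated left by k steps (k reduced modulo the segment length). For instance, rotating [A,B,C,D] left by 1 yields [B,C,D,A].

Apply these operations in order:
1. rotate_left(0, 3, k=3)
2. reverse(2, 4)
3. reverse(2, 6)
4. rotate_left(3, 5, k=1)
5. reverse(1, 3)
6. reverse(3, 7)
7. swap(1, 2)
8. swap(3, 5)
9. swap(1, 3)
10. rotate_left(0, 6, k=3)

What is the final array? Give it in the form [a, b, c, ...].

After 1 (rotate_left(0, 3, k=3)): [5, 2, 6, 4, 0, 1, 7, 3]
After 2 (reverse(2, 4)): [5, 2, 0, 4, 6, 1, 7, 3]
After 3 (reverse(2, 6)): [5, 2, 7, 1, 6, 4, 0, 3]
After 4 (rotate_left(3, 5, k=1)): [5, 2, 7, 6, 4, 1, 0, 3]
After 5 (reverse(1, 3)): [5, 6, 7, 2, 4, 1, 0, 3]
After 6 (reverse(3, 7)): [5, 6, 7, 3, 0, 1, 4, 2]
After 7 (swap(1, 2)): [5, 7, 6, 3, 0, 1, 4, 2]
After 8 (swap(3, 5)): [5, 7, 6, 1, 0, 3, 4, 2]
After 9 (swap(1, 3)): [5, 1, 6, 7, 0, 3, 4, 2]
After 10 (rotate_left(0, 6, k=3)): [7, 0, 3, 4, 5, 1, 6, 2]

Answer: [7, 0, 3, 4, 5, 1, 6, 2]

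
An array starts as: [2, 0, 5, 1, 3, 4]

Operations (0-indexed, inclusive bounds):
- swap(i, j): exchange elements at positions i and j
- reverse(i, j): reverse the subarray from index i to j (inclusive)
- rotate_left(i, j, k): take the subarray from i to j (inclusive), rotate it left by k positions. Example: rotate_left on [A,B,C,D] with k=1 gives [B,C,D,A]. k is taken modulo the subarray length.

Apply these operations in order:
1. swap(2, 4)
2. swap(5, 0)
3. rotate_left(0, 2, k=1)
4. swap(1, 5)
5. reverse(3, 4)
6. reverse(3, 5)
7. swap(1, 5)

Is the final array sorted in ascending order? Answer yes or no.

After 1 (swap(2, 4)): [2, 0, 3, 1, 5, 4]
After 2 (swap(5, 0)): [4, 0, 3, 1, 5, 2]
After 3 (rotate_left(0, 2, k=1)): [0, 3, 4, 1, 5, 2]
After 4 (swap(1, 5)): [0, 2, 4, 1, 5, 3]
After 5 (reverse(3, 4)): [0, 2, 4, 5, 1, 3]
After 6 (reverse(3, 5)): [0, 2, 4, 3, 1, 5]
After 7 (swap(1, 5)): [0, 5, 4, 3, 1, 2]

Answer: no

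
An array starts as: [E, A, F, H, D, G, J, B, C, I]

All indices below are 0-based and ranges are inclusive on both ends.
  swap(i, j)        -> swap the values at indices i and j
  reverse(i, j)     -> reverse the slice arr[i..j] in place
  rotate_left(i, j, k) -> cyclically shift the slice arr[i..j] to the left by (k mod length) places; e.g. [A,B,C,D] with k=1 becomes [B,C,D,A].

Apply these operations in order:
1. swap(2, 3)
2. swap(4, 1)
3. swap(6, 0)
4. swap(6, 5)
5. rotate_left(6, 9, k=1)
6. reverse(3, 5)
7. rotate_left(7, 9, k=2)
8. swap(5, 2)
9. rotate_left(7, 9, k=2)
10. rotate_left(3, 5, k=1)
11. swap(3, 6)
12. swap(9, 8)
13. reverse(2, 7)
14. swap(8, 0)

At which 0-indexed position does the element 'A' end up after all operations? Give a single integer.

Answer: 3

Derivation:
After 1 (swap(2, 3)): [E, A, H, F, D, G, J, B, C, I]
After 2 (swap(4, 1)): [E, D, H, F, A, G, J, B, C, I]
After 3 (swap(6, 0)): [J, D, H, F, A, G, E, B, C, I]
After 4 (swap(6, 5)): [J, D, H, F, A, E, G, B, C, I]
After 5 (rotate_left(6, 9, k=1)): [J, D, H, F, A, E, B, C, I, G]
After 6 (reverse(3, 5)): [J, D, H, E, A, F, B, C, I, G]
After 7 (rotate_left(7, 9, k=2)): [J, D, H, E, A, F, B, G, C, I]
After 8 (swap(5, 2)): [J, D, F, E, A, H, B, G, C, I]
After 9 (rotate_left(7, 9, k=2)): [J, D, F, E, A, H, B, I, G, C]
After 10 (rotate_left(3, 5, k=1)): [J, D, F, A, H, E, B, I, G, C]
After 11 (swap(3, 6)): [J, D, F, B, H, E, A, I, G, C]
After 12 (swap(9, 8)): [J, D, F, B, H, E, A, I, C, G]
After 13 (reverse(2, 7)): [J, D, I, A, E, H, B, F, C, G]
After 14 (swap(8, 0)): [C, D, I, A, E, H, B, F, J, G]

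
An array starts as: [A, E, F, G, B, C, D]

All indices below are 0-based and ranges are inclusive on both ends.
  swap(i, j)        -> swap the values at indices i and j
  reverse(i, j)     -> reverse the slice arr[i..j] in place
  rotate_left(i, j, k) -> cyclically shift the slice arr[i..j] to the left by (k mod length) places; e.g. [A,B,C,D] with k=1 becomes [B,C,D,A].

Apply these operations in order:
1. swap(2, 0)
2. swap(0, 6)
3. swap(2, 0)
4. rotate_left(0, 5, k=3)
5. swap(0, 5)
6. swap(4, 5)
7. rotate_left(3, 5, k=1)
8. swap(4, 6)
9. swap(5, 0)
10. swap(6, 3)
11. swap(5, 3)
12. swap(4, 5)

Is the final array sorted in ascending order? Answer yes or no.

After 1 (swap(2, 0)): [F, E, A, G, B, C, D]
After 2 (swap(0, 6)): [D, E, A, G, B, C, F]
After 3 (swap(2, 0)): [A, E, D, G, B, C, F]
After 4 (rotate_left(0, 5, k=3)): [G, B, C, A, E, D, F]
After 5 (swap(0, 5)): [D, B, C, A, E, G, F]
After 6 (swap(4, 5)): [D, B, C, A, G, E, F]
After 7 (rotate_left(3, 5, k=1)): [D, B, C, G, E, A, F]
After 8 (swap(4, 6)): [D, B, C, G, F, A, E]
After 9 (swap(5, 0)): [A, B, C, G, F, D, E]
After 10 (swap(6, 3)): [A, B, C, E, F, D, G]
After 11 (swap(5, 3)): [A, B, C, D, F, E, G]
After 12 (swap(4, 5)): [A, B, C, D, E, F, G]

Answer: yes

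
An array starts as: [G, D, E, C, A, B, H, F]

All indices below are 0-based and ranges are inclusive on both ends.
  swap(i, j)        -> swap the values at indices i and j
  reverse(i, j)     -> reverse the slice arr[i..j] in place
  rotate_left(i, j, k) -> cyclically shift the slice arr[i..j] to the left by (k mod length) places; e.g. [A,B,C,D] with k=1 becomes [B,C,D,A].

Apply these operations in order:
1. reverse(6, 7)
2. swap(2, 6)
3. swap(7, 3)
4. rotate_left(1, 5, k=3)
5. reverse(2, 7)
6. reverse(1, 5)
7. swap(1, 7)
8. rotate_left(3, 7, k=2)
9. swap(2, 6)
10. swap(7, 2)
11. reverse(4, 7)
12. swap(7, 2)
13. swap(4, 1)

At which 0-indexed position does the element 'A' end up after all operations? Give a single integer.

After 1 (reverse(6, 7)): [G, D, E, C, A, B, F, H]
After 2 (swap(2, 6)): [G, D, F, C, A, B, E, H]
After 3 (swap(7, 3)): [G, D, F, H, A, B, E, C]
After 4 (rotate_left(1, 5, k=3)): [G, A, B, D, F, H, E, C]
After 5 (reverse(2, 7)): [G, A, C, E, H, F, D, B]
After 6 (reverse(1, 5)): [G, F, H, E, C, A, D, B]
After 7 (swap(1, 7)): [G, B, H, E, C, A, D, F]
After 8 (rotate_left(3, 7, k=2)): [G, B, H, A, D, F, E, C]
After 9 (swap(2, 6)): [G, B, E, A, D, F, H, C]
After 10 (swap(7, 2)): [G, B, C, A, D, F, H, E]
After 11 (reverse(4, 7)): [G, B, C, A, E, H, F, D]
After 12 (swap(7, 2)): [G, B, D, A, E, H, F, C]
After 13 (swap(4, 1)): [G, E, D, A, B, H, F, C]

Answer: 3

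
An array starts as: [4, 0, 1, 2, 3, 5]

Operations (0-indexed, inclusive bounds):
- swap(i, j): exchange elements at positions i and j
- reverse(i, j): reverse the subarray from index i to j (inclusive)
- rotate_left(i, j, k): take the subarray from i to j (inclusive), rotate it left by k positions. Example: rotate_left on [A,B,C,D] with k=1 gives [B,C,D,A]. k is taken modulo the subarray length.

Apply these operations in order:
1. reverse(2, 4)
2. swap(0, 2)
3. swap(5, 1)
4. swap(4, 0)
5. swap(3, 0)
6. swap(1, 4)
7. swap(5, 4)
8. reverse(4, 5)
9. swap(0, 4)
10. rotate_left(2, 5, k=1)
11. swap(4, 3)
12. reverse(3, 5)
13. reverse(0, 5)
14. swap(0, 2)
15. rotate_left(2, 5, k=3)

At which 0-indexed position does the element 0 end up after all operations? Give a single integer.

Answer: 3

Derivation:
After 1 (reverse(2, 4)): [4, 0, 3, 2, 1, 5]
After 2 (swap(0, 2)): [3, 0, 4, 2, 1, 5]
After 3 (swap(5, 1)): [3, 5, 4, 2, 1, 0]
After 4 (swap(4, 0)): [1, 5, 4, 2, 3, 0]
After 5 (swap(3, 0)): [2, 5, 4, 1, 3, 0]
After 6 (swap(1, 4)): [2, 3, 4, 1, 5, 0]
After 7 (swap(5, 4)): [2, 3, 4, 1, 0, 5]
After 8 (reverse(4, 5)): [2, 3, 4, 1, 5, 0]
After 9 (swap(0, 4)): [5, 3, 4, 1, 2, 0]
After 10 (rotate_left(2, 5, k=1)): [5, 3, 1, 2, 0, 4]
After 11 (swap(4, 3)): [5, 3, 1, 0, 2, 4]
After 12 (reverse(3, 5)): [5, 3, 1, 4, 2, 0]
After 13 (reverse(0, 5)): [0, 2, 4, 1, 3, 5]
After 14 (swap(0, 2)): [4, 2, 0, 1, 3, 5]
After 15 (rotate_left(2, 5, k=3)): [4, 2, 5, 0, 1, 3]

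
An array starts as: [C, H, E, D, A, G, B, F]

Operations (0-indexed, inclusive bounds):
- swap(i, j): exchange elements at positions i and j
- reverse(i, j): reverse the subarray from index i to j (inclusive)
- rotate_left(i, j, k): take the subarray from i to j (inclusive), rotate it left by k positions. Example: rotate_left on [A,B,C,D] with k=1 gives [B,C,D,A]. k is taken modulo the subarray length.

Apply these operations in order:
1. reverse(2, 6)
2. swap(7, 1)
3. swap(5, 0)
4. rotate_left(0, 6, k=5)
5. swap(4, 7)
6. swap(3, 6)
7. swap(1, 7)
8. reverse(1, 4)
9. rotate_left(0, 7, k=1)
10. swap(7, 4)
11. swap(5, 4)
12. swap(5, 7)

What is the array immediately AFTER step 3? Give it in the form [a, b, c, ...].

After 1 (reverse(2, 6)): [C, H, B, G, A, D, E, F]
After 2 (swap(7, 1)): [C, F, B, G, A, D, E, H]
After 3 (swap(5, 0)): [D, F, B, G, A, C, E, H]

Answer: [D, F, B, G, A, C, E, H]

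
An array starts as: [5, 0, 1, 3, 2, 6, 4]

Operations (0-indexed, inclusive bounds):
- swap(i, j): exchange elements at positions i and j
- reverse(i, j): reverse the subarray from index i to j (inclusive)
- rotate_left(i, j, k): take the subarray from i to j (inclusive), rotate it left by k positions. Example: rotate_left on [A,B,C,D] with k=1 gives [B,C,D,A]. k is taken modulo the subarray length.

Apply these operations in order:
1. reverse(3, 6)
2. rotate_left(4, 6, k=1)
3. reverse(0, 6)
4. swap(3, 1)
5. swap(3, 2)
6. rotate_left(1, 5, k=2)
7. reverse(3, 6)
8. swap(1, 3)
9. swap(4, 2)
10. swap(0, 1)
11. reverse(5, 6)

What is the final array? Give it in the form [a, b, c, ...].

Answer: [5, 6, 3, 2, 1, 0, 4]

Derivation:
After 1 (reverse(3, 6)): [5, 0, 1, 4, 6, 2, 3]
After 2 (rotate_left(4, 6, k=1)): [5, 0, 1, 4, 2, 3, 6]
After 3 (reverse(0, 6)): [6, 3, 2, 4, 1, 0, 5]
After 4 (swap(3, 1)): [6, 4, 2, 3, 1, 0, 5]
After 5 (swap(3, 2)): [6, 4, 3, 2, 1, 0, 5]
After 6 (rotate_left(1, 5, k=2)): [6, 2, 1, 0, 4, 3, 5]
After 7 (reverse(3, 6)): [6, 2, 1, 5, 3, 4, 0]
After 8 (swap(1, 3)): [6, 5, 1, 2, 3, 4, 0]
After 9 (swap(4, 2)): [6, 5, 3, 2, 1, 4, 0]
After 10 (swap(0, 1)): [5, 6, 3, 2, 1, 4, 0]
After 11 (reverse(5, 6)): [5, 6, 3, 2, 1, 0, 4]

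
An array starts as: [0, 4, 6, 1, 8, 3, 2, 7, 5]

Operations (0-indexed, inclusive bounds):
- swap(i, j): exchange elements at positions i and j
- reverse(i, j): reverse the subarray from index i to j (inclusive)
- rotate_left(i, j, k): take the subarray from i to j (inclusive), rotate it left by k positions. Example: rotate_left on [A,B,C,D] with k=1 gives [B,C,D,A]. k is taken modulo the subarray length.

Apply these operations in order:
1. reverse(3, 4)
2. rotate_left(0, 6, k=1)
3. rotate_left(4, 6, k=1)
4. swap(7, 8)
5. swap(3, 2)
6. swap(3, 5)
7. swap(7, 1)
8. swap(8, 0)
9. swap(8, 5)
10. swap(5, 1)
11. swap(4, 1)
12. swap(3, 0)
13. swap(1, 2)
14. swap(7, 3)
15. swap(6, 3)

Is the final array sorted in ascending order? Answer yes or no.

Answer: yes

Derivation:
After 1 (reverse(3, 4)): [0, 4, 6, 8, 1, 3, 2, 7, 5]
After 2 (rotate_left(0, 6, k=1)): [4, 6, 8, 1, 3, 2, 0, 7, 5]
After 3 (rotate_left(4, 6, k=1)): [4, 6, 8, 1, 2, 0, 3, 7, 5]
After 4 (swap(7, 8)): [4, 6, 8, 1, 2, 0, 3, 5, 7]
After 5 (swap(3, 2)): [4, 6, 1, 8, 2, 0, 3, 5, 7]
After 6 (swap(3, 5)): [4, 6, 1, 0, 2, 8, 3, 5, 7]
After 7 (swap(7, 1)): [4, 5, 1, 0, 2, 8, 3, 6, 7]
After 8 (swap(8, 0)): [7, 5, 1, 0, 2, 8, 3, 6, 4]
After 9 (swap(8, 5)): [7, 5, 1, 0, 2, 4, 3, 6, 8]
After 10 (swap(5, 1)): [7, 4, 1, 0, 2, 5, 3, 6, 8]
After 11 (swap(4, 1)): [7, 2, 1, 0, 4, 5, 3, 6, 8]
After 12 (swap(3, 0)): [0, 2, 1, 7, 4, 5, 3, 6, 8]
After 13 (swap(1, 2)): [0, 1, 2, 7, 4, 5, 3, 6, 8]
After 14 (swap(7, 3)): [0, 1, 2, 6, 4, 5, 3, 7, 8]
After 15 (swap(6, 3)): [0, 1, 2, 3, 4, 5, 6, 7, 8]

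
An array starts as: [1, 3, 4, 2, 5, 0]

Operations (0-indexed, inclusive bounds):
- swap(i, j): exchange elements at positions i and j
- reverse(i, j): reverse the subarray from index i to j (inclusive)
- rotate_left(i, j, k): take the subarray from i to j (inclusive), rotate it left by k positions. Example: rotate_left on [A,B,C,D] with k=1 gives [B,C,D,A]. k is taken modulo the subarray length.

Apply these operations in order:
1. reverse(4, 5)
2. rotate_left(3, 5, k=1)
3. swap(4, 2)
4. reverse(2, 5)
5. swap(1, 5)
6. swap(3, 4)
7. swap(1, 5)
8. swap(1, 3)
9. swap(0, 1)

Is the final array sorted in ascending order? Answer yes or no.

After 1 (reverse(4, 5)): [1, 3, 4, 2, 0, 5]
After 2 (rotate_left(3, 5, k=1)): [1, 3, 4, 0, 5, 2]
After 3 (swap(4, 2)): [1, 3, 5, 0, 4, 2]
After 4 (reverse(2, 5)): [1, 3, 2, 4, 0, 5]
After 5 (swap(1, 5)): [1, 5, 2, 4, 0, 3]
After 6 (swap(3, 4)): [1, 5, 2, 0, 4, 3]
After 7 (swap(1, 5)): [1, 3, 2, 0, 4, 5]
After 8 (swap(1, 3)): [1, 0, 2, 3, 4, 5]
After 9 (swap(0, 1)): [0, 1, 2, 3, 4, 5]

Answer: yes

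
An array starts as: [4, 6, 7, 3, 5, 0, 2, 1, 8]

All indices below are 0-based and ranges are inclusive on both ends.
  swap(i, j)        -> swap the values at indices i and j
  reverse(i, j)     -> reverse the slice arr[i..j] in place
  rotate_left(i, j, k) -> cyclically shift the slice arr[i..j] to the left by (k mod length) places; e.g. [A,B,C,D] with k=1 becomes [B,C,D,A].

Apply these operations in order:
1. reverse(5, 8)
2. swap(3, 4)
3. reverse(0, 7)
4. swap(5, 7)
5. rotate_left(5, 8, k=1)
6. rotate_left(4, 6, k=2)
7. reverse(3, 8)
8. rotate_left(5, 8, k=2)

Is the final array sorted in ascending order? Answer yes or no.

Answer: no

Derivation:
After 1 (reverse(5, 8)): [4, 6, 7, 3, 5, 8, 1, 2, 0]
After 2 (swap(3, 4)): [4, 6, 7, 5, 3, 8, 1, 2, 0]
After 3 (reverse(0, 7)): [2, 1, 8, 3, 5, 7, 6, 4, 0]
After 4 (swap(5, 7)): [2, 1, 8, 3, 5, 4, 6, 7, 0]
After 5 (rotate_left(5, 8, k=1)): [2, 1, 8, 3, 5, 6, 7, 0, 4]
After 6 (rotate_left(4, 6, k=2)): [2, 1, 8, 3, 7, 5, 6, 0, 4]
After 7 (reverse(3, 8)): [2, 1, 8, 4, 0, 6, 5, 7, 3]
After 8 (rotate_left(5, 8, k=2)): [2, 1, 8, 4, 0, 7, 3, 6, 5]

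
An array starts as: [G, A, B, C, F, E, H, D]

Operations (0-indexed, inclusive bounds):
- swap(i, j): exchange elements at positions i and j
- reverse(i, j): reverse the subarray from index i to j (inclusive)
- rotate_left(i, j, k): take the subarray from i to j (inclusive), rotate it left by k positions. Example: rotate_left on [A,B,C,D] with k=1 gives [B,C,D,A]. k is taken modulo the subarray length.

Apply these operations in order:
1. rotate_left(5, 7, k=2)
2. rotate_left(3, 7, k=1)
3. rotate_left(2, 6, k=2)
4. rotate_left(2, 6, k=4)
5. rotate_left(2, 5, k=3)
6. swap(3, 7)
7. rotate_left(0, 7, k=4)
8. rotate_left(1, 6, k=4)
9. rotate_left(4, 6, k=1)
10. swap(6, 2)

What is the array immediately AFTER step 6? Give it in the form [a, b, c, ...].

After 1 (rotate_left(5, 7, k=2)): [G, A, B, C, F, D, E, H]
After 2 (rotate_left(3, 7, k=1)): [G, A, B, F, D, E, H, C]
After 3 (rotate_left(2, 6, k=2)): [G, A, D, E, H, B, F, C]
After 4 (rotate_left(2, 6, k=4)): [G, A, F, D, E, H, B, C]
After 5 (rotate_left(2, 5, k=3)): [G, A, H, F, D, E, B, C]
After 6 (swap(3, 7)): [G, A, H, C, D, E, B, F]

Answer: [G, A, H, C, D, E, B, F]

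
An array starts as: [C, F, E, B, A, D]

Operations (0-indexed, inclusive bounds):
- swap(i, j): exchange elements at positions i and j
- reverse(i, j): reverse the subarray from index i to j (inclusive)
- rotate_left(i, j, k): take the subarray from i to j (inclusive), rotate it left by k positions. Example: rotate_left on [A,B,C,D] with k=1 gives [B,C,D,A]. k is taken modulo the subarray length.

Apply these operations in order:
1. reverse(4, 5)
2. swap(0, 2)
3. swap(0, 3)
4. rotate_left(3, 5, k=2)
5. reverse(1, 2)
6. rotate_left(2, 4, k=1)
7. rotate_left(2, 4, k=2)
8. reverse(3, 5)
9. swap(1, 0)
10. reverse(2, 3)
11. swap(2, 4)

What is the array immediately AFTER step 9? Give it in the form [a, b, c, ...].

After 1 (reverse(4, 5)): [C, F, E, B, D, A]
After 2 (swap(0, 2)): [E, F, C, B, D, A]
After 3 (swap(0, 3)): [B, F, C, E, D, A]
After 4 (rotate_left(3, 5, k=2)): [B, F, C, A, E, D]
After 5 (reverse(1, 2)): [B, C, F, A, E, D]
After 6 (rotate_left(2, 4, k=1)): [B, C, A, E, F, D]
After 7 (rotate_left(2, 4, k=2)): [B, C, F, A, E, D]
After 8 (reverse(3, 5)): [B, C, F, D, E, A]
After 9 (swap(1, 0)): [C, B, F, D, E, A]

Answer: [C, B, F, D, E, A]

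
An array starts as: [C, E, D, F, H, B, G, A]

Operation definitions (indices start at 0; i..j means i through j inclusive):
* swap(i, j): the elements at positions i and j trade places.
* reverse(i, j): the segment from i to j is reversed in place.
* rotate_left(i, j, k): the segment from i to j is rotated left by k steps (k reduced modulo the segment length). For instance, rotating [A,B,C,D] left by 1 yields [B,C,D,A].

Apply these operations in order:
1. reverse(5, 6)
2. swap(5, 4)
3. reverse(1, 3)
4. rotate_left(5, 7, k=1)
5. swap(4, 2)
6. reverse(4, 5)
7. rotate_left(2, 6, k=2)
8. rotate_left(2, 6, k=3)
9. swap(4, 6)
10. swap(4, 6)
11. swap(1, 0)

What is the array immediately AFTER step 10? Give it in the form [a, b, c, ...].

Answer: [C, F, G, E, B, D, A, H]

Derivation:
After 1 (reverse(5, 6)): [C, E, D, F, H, G, B, A]
After 2 (swap(5, 4)): [C, E, D, F, G, H, B, A]
After 3 (reverse(1, 3)): [C, F, D, E, G, H, B, A]
After 4 (rotate_left(5, 7, k=1)): [C, F, D, E, G, B, A, H]
After 5 (swap(4, 2)): [C, F, G, E, D, B, A, H]
After 6 (reverse(4, 5)): [C, F, G, E, B, D, A, H]
After 7 (rotate_left(2, 6, k=2)): [C, F, B, D, A, G, E, H]
After 8 (rotate_left(2, 6, k=3)): [C, F, G, E, B, D, A, H]
After 9 (swap(4, 6)): [C, F, G, E, A, D, B, H]
After 10 (swap(4, 6)): [C, F, G, E, B, D, A, H]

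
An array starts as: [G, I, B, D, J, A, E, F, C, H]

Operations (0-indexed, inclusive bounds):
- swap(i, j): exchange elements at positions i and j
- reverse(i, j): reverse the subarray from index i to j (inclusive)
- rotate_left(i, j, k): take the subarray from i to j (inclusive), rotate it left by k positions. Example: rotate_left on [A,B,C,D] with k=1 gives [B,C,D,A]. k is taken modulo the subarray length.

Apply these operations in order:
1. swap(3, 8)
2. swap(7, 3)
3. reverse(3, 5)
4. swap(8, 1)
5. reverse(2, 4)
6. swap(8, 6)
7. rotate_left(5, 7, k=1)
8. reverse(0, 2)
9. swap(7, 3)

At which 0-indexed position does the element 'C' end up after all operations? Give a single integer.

Answer: 6

Derivation:
After 1 (swap(3, 8)): [G, I, B, C, J, A, E, F, D, H]
After 2 (swap(7, 3)): [G, I, B, F, J, A, E, C, D, H]
After 3 (reverse(3, 5)): [G, I, B, A, J, F, E, C, D, H]
After 4 (swap(8, 1)): [G, D, B, A, J, F, E, C, I, H]
After 5 (reverse(2, 4)): [G, D, J, A, B, F, E, C, I, H]
After 6 (swap(8, 6)): [G, D, J, A, B, F, I, C, E, H]
After 7 (rotate_left(5, 7, k=1)): [G, D, J, A, B, I, C, F, E, H]
After 8 (reverse(0, 2)): [J, D, G, A, B, I, C, F, E, H]
After 9 (swap(7, 3)): [J, D, G, F, B, I, C, A, E, H]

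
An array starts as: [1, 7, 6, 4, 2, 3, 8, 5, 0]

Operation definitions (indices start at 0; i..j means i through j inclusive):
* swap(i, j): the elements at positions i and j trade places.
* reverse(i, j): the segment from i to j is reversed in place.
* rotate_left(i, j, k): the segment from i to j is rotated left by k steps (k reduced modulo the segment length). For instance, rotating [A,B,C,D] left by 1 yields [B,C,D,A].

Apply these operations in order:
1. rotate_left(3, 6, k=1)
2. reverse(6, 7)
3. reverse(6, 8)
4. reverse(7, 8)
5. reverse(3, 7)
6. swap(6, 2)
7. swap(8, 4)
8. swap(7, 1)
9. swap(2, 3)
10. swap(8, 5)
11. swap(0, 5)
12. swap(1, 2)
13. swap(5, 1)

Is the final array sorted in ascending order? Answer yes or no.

After 1 (rotate_left(3, 6, k=1)): [1, 7, 6, 2, 3, 8, 4, 5, 0]
After 2 (reverse(6, 7)): [1, 7, 6, 2, 3, 8, 5, 4, 0]
After 3 (reverse(6, 8)): [1, 7, 6, 2, 3, 8, 0, 4, 5]
After 4 (reverse(7, 8)): [1, 7, 6, 2, 3, 8, 0, 5, 4]
After 5 (reverse(3, 7)): [1, 7, 6, 5, 0, 8, 3, 2, 4]
After 6 (swap(6, 2)): [1, 7, 3, 5, 0, 8, 6, 2, 4]
After 7 (swap(8, 4)): [1, 7, 3, 5, 4, 8, 6, 2, 0]
After 8 (swap(7, 1)): [1, 2, 3, 5, 4, 8, 6, 7, 0]
After 9 (swap(2, 3)): [1, 2, 5, 3, 4, 8, 6, 7, 0]
After 10 (swap(8, 5)): [1, 2, 5, 3, 4, 0, 6, 7, 8]
After 11 (swap(0, 5)): [0, 2, 5, 3, 4, 1, 6, 7, 8]
After 12 (swap(1, 2)): [0, 5, 2, 3, 4, 1, 6, 7, 8]
After 13 (swap(5, 1)): [0, 1, 2, 3, 4, 5, 6, 7, 8]

Answer: yes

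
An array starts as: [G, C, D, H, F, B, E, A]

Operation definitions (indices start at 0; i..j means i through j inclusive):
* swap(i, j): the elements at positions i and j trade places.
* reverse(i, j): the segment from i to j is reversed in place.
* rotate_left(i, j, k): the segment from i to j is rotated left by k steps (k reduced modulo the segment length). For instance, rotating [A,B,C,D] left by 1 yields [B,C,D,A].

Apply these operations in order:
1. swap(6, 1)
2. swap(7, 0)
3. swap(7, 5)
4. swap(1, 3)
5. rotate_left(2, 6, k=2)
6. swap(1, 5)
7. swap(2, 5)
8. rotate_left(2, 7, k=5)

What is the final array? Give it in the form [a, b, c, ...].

After 1 (swap(6, 1)): [G, E, D, H, F, B, C, A]
After 2 (swap(7, 0)): [A, E, D, H, F, B, C, G]
After 3 (swap(7, 5)): [A, E, D, H, F, G, C, B]
After 4 (swap(1, 3)): [A, H, D, E, F, G, C, B]
After 5 (rotate_left(2, 6, k=2)): [A, H, F, G, C, D, E, B]
After 6 (swap(1, 5)): [A, D, F, G, C, H, E, B]
After 7 (swap(2, 5)): [A, D, H, G, C, F, E, B]
After 8 (rotate_left(2, 7, k=5)): [A, D, B, H, G, C, F, E]

Answer: [A, D, B, H, G, C, F, E]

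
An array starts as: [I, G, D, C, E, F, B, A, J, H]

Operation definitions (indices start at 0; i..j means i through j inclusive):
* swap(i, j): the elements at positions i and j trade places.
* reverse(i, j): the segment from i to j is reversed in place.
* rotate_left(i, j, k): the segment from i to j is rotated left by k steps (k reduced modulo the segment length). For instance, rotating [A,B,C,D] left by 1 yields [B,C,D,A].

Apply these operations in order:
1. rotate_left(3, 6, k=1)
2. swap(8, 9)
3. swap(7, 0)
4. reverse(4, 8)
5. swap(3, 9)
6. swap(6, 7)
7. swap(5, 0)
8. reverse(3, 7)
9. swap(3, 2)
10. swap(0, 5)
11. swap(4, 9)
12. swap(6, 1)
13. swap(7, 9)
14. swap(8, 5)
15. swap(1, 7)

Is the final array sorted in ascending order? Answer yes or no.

After 1 (rotate_left(3, 6, k=1)): [I, G, D, E, F, B, C, A, J, H]
After 2 (swap(8, 9)): [I, G, D, E, F, B, C, A, H, J]
After 3 (swap(7, 0)): [A, G, D, E, F, B, C, I, H, J]
After 4 (reverse(4, 8)): [A, G, D, E, H, I, C, B, F, J]
After 5 (swap(3, 9)): [A, G, D, J, H, I, C, B, F, E]
After 6 (swap(6, 7)): [A, G, D, J, H, I, B, C, F, E]
After 7 (swap(5, 0)): [I, G, D, J, H, A, B, C, F, E]
After 8 (reverse(3, 7)): [I, G, D, C, B, A, H, J, F, E]
After 9 (swap(3, 2)): [I, G, C, D, B, A, H, J, F, E]
After 10 (swap(0, 5)): [A, G, C, D, B, I, H, J, F, E]
After 11 (swap(4, 9)): [A, G, C, D, E, I, H, J, F, B]
After 12 (swap(6, 1)): [A, H, C, D, E, I, G, J, F, B]
After 13 (swap(7, 9)): [A, H, C, D, E, I, G, B, F, J]
After 14 (swap(8, 5)): [A, H, C, D, E, F, G, B, I, J]
After 15 (swap(1, 7)): [A, B, C, D, E, F, G, H, I, J]

Answer: yes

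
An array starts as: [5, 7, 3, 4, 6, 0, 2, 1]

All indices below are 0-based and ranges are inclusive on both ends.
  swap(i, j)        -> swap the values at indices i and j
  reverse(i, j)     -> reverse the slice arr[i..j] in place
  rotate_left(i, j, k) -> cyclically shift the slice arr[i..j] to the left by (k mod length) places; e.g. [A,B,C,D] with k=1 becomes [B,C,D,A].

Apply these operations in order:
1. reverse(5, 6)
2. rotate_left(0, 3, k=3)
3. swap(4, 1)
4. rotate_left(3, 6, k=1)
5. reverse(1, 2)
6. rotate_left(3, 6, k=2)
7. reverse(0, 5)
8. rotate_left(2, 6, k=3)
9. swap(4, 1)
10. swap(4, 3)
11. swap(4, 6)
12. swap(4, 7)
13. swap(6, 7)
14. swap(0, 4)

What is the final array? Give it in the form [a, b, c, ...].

After 1 (reverse(5, 6)): [5, 7, 3, 4, 6, 2, 0, 1]
After 2 (rotate_left(0, 3, k=3)): [4, 5, 7, 3, 6, 2, 0, 1]
After 3 (swap(4, 1)): [4, 6, 7, 3, 5, 2, 0, 1]
After 4 (rotate_left(3, 6, k=1)): [4, 6, 7, 5, 2, 0, 3, 1]
After 5 (reverse(1, 2)): [4, 7, 6, 5, 2, 0, 3, 1]
After 6 (rotate_left(3, 6, k=2)): [4, 7, 6, 0, 3, 5, 2, 1]
After 7 (reverse(0, 5)): [5, 3, 0, 6, 7, 4, 2, 1]
After 8 (rotate_left(2, 6, k=3)): [5, 3, 4, 2, 0, 6, 7, 1]
After 9 (swap(4, 1)): [5, 0, 4, 2, 3, 6, 7, 1]
After 10 (swap(4, 3)): [5, 0, 4, 3, 2, 6, 7, 1]
After 11 (swap(4, 6)): [5, 0, 4, 3, 7, 6, 2, 1]
After 12 (swap(4, 7)): [5, 0, 4, 3, 1, 6, 2, 7]
After 13 (swap(6, 7)): [5, 0, 4, 3, 1, 6, 7, 2]
After 14 (swap(0, 4)): [1, 0, 4, 3, 5, 6, 7, 2]

Answer: [1, 0, 4, 3, 5, 6, 7, 2]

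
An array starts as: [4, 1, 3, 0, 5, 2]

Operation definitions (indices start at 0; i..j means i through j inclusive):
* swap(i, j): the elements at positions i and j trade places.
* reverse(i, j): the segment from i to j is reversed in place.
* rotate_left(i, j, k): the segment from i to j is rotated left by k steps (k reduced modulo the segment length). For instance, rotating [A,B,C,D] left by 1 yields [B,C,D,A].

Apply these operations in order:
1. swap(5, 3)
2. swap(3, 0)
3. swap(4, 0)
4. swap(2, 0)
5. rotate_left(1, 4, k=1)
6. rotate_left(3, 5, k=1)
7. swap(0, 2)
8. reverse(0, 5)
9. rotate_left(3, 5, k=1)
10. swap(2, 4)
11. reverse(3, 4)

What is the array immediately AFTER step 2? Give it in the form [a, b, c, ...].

After 1 (swap(5, 3)): [4, 1, 3, 2, 5, 0]
After 2 (swap(3, 0)): [2, 1, 3, 4, 5, 0]

Answer: [2, 1, 3, 4, 5, 0]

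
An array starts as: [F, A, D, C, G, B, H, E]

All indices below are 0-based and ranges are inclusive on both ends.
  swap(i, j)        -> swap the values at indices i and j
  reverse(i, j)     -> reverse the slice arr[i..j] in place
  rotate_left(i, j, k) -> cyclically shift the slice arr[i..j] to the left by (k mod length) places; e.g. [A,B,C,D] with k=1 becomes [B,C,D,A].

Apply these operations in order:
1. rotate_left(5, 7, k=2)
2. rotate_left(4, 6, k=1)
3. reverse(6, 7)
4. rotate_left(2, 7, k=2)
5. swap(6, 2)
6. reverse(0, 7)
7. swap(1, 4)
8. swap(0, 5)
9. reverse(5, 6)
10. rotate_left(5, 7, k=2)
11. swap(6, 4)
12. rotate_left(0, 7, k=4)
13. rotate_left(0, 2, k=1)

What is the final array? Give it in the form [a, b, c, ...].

Answer: [F, E, A, C, D, B, G, H]

Derivation:
After 1 (rotate_left(5, 7, k=2)): [F, A, D, C, G, E, B, H]
After 2 (rotate_left(4, 6, k=1)): [F, A, D, C, E, B, G, H]
After 3 (reverse(6, 7)): [F, A, D, C, E, B, H, G]
After 4 (rotate_left(2, 7, k=2)): [F, A, E, B, H, G, D, C]
After 5 (swap(6, 2)): [F, A, D, B, H, G, E, C]
After 6 (reverse(0, 7)): [C, E, G, H, B, D, A, F]
After 7 (swap(1, 4)): [C, B, G, H, E, D, A, F]
After 8 (swap(0, 5)): [D, B, G, H, E, C, A, F]
After 9 (reverse(5, 6)): [D, B, G, H, E, A, C, F]
After 10 (rotate_left(5, 7, k=2)): [D, B, G, H, E, F, A, C]
After 11 (swap(6, 4)): [D, B, G, H, A, F, E, C]
After 12 (rotate_left(0, 7, k=4)): [A, F, E, C, D, B, G, H]
After 13 (rotate_left(0, 2, k=1)): [F, E, A, C, D, B, G, H]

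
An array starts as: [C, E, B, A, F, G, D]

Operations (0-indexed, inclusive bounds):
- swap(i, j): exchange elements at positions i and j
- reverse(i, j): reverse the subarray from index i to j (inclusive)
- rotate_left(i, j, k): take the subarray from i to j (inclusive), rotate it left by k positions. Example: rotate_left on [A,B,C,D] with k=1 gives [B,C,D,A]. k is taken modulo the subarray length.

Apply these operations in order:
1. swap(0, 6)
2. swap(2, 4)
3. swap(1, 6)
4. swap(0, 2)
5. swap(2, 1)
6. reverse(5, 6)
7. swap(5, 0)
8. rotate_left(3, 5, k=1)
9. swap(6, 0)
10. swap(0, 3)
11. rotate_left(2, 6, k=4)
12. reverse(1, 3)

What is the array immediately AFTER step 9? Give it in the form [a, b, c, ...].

Answer: [G, D, C, B, F, A, E]

Derivation:
After 1 (swap(0, 6)): [D, E, B, A, F, G, C]
After 2 (swap(2, 4)): [D, E, F, A, B, G, C]
After 3 (swap(1, 6)): [D, C, F, A, B, G, E]
After 4 (swap(0, 2)): [F, C, D, A, B, G, E]
After 5 (swap(2, 1)): [F, D, C, A, B, G, E]
After 6 (reverse(5, 6)): [F, D, C, A, B, E, G]
After 7 (swap(5, 0)): [E, D, C, A, B, F, G]
After 8 (rotate_left(3, 5, k=1)): [E, D, C, B, F, A, G]
After 9 (swap(6, 0)): [G, D, C, B, F, A, E]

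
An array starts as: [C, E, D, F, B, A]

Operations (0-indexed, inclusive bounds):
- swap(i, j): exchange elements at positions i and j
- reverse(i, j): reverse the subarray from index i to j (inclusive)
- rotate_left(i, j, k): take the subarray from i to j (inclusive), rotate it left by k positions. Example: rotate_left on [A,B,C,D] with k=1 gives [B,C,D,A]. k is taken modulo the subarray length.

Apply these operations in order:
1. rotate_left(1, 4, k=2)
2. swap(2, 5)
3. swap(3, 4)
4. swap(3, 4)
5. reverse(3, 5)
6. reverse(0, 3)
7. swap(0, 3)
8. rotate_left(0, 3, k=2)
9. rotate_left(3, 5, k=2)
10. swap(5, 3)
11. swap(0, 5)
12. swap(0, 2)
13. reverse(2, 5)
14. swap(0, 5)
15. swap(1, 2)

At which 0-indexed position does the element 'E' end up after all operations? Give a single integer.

Answer: 0

Derivation:
After 1 (rotate_left(1, 4, k=2)): [C, F, B, E, D, A]
After 2 (swap(2, 5)): [C, F, A, E, D, B]
After 3 (swap(3, 4)): [C, F, A, D, E, B]
After 4 (swap(3, 4)): [C, F, A, E, D, B]
After 5 (reverse(3, 5)): [C, F, A, B, D, E]
After 6 (reverse(0, 3)): [B, A, F, C, D, E]
After 7 (swap(0, 3)): [C, A, F, B, D, E]
After 8 (rotate_left(0, 3, k=2)): [F, B, C, A, D, E]
After 9 (rotate_left(3, 5, k=2)): [F, B, C, E, A, D]
After 10 (swap(5, 3)): [F, B, C, D, A, E]
After 11 (swap(0, 5)): [E, B, C, D, A, F]
After 12 (swap(0, 2)): [C, B, E, D, A, F]
After 13 (reverse(2, 5)): [C, B, F, A, D, E]
After 14 (swap(0, 5)): [E, B, F, A, D, C]
After 15 (swap(1, 2)): [E, F, B, A, D, C]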